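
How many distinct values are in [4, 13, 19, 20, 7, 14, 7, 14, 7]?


List all unique values:
Distinct values: [4, 7, 13, 14, 19, 20]
Count = 6
Final answer: 6


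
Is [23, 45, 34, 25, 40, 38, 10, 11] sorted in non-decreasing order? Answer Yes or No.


Check consecutive pairs:
  23 <= 45? True
  45 <= 34? False
  34 <= 25? False
  25 <= 40? True
  40 <= 38? False
  38 <= 10? False
  10 <= 11? True
4 consecutive pair(s) are out of order, so the list is not sorted.
Final answer: No


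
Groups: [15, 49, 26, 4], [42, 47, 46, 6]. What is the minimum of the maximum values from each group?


Find max of each group:
  Group 1: [15, 49, 26, 4] -> max = 49
  Group 2: [42, 47, 46, 6] -> max = 47
Maxes: [49, 47]
Minimum of maxes = 47
Final answer: 47


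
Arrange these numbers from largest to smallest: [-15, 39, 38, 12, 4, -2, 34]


Original list: [-15, 39, 38, 12, 4, -2, 34]
Repeatedly take the largest remaining element:
  Remaining [-15, 39, 38, 12, 4, -2, 34] -> largest is 39
  Remaining [-15, 38, 12, 4, -2, 34] -> largest is 38
  Remaining [-15, 12, 4, -2, 34] -> largest is 34
  Remaining [-15, 12, 4, -2] -> largest is 12
  Remaining [-15, 4, -2] -> largest is 4
  Remaining [-15, -2] -> largest is -2
  Remaining [-15] -> largest is -15
Collecting the picks in order gives the descending list.
Final answer: [39, 38, 34, 12, 4, -2, -15]


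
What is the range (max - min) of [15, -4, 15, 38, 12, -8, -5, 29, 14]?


Maximum value: 38
Minimum value: -8
Range = 38 - (-8) = 46
Final answer: 46


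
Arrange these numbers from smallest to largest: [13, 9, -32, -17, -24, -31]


Original list: [13, 9, -32, -17, -24, -31]
Repeatedly take the smallest remaining element:
  Remaining [13, 9, -32, -17, -24, -31] -> smallest is -32
  Remaining [13, 9, -17, -24, -31] -> smallest is -31
  Remaining [13, 9, -17, -24] -> smallest is -24
  Remaining [13, 9, -17] -> smallest is -17
  Remaining [13, 9] -> smallest is 9
  Remaining [13] -> smallest is 13
Collecting the picks in order gives the sorted list.
Final answer: [-32, -31, -24, -17, 9, 13]


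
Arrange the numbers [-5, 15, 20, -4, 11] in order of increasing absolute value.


Compute absolute values:
  |-5| = 5
  |15| = 15
  |20| = 20
  |-4| = 4
  |11| = 11
Absolute values in increasing order: 4 < 5 < 11 < 15 < 20
Listing the original numbers in that order gives the answer.
Final answer: [-4, -5, 11, 15, 20]


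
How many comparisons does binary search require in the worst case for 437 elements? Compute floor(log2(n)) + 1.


Binary search halves the search space each step.
Maximum comparisons = floor(log2(437)) + 1
log2(437) = 8.7715
floor(log2(437)) = 8, so 8 + 1 = 9
Final answer: 9


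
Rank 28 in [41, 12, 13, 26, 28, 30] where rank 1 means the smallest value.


Sort ascending: [12, 13, 26, 28, 30, 41]
Find 28 in the sorted list.
28 is at position 4 (1-indexed).
Final answer: 4


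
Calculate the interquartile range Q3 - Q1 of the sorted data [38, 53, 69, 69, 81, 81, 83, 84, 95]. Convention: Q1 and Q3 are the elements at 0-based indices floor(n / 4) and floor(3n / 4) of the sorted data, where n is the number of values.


The data has n = 9 elements.
Q1 index = floor(9 / 4) = floor(2.25) = 2; Q3 index = floor(3 * 9 / 4) = floor(6.75) = 6
Q1 = element at index 2 = 69
Q3 = element at index 6 = 83
IQR = 83 - 69 = 14
Final answer: 14


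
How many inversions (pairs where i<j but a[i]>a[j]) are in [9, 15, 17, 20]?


For each element, count the later elements that are smaller than it:
  9 (index 0): smaller elements after it = [] -> 0
  15 (index 1): smaller elements after it = [] -> 0
  17 (index 2): smaller elements after it = [] -> 0
Total inversions = 0 + 0 + 0 = 0
Final answer: 0


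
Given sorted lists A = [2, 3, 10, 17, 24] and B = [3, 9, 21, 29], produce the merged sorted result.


List A: [2, 3, 10, 17, 24]
List B: [3, 9, 21, 29]
Repeatedly compare the front elements and take the smaller:
  2 vs 3 -> take 2
  3 vs 3 -> take 3
  10 vs 3 -> take 3
  10 vs 9 -> take 9
  10 vs 21 -> take 10
  17 vs 21 -> take 17
  24 vs 21 -> take 21
  24 vs 29 -> take 24
  A is exhausted; append the rest of B: [29]
Final answer: [2, 3, 3, 9, 10, 17, 21, 24, 29]


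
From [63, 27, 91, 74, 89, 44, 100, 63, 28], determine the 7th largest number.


Sort descending: [100, 91, 89, 74, 63, 63, 44, 28, 27]
The 7th element (1-indexed) is at index 6.
Value = 44
Final answer: 44


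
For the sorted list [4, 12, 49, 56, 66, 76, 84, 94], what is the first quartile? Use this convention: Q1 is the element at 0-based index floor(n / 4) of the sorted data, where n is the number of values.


The list has n = 8 elements.
Q1 index = floor(8 / 4) = floor(2) = 2
Counting from index 0 in the sorted data, the element at index 2 is 49.
Final answer: 49


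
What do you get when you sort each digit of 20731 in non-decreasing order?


The number 20731 has digits: 2, 0, 7, 3, 1
Sorted: 0, 1, 2, 3, 7
Joining the sorted digits gives the result.
Final answer: 01237


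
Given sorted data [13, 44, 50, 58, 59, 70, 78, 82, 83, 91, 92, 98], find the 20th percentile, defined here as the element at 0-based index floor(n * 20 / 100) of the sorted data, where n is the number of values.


The dataset has n = 12 elements.
Index = floor(12 * 20 / 100) = floor(240 / 100) = floor(2.4) = 2
Counting from index 0 in the sorted data, the element at index 2 is 50.
Final answer: 50


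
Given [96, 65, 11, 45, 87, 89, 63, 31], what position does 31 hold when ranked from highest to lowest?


Sort descending: [96, 89, 87, 65, 63, 45, 31, 11]
Find 31 in the sorted list.
31 is at position 7.
Final answer: 7


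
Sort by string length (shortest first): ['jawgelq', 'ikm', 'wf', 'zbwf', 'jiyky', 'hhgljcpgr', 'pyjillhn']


Compute lengths:
  'jawgelq' has length 7
  'ikm' has length 3
  'wf' has length 2
  'zbwf' has length 4
  'jiyky' has length 5
  'hhgljcpgr' has length 9
  'pyjillhn' has length 8
Lengths in increasing order: 2 < 3 < 4 < 5 < 7 < 8 < 9
Listing the words in that order gives the answer.
Final answer: ['wf', 'ikm', 'zbwf', 'jiyky', 'jawgelq', 'pyjillhn', 'hhgljcpgr']


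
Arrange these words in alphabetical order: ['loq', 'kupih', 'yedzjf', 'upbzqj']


Compare strings character by character (the first differing letter decides):
  'kupih' < 'loq' since 'k' < 'l' at position 1
  'loq' < 'upbzqj' since 'l' < 'u' at position 1
  'upbzqj' < 'yedzjf' since 'u' < 'y' at position 1
Chaining these comparisons gives the alphabetical order.
Final answer: ['kupih', 'loq', 'upbzqj', 'yedzjf']


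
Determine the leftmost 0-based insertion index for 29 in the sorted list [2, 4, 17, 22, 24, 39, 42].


List is sorted: [2, 4, 17, 22, 24, 39, 42]
We need the leftmost position where 29 can be inserted, i.e. the first index whose element is >= 29 (or the end of the list if none is).
Binary search with low=0, high=7 (0-based indices):
  low=0, high=7, mid=3: a[3]=22 < 29, so low = 4
  low=4, high=7, mid=5: a[5]=39 >= 29, so high = 5
  low=4, high=5, mid=4: a[4]=24 < 29, so low = 5
Now low = high = 5, so the insertion index is 5.
Final answer: 5


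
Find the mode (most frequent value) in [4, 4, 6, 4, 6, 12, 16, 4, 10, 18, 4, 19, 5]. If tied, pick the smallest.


Count the frequency of each value:
  4 appears 5 time(s)
  5 appears 1 time(s)
  6 appears 2 time(s)
  10 appears 1 time(s)
  12 appears 1 time(s)
  16 appears 1 time(s)
  18 appears 1 time(s)
  19 appears 1 time(s)
Maximum frequency is 5.
Only 4 reaches that frequency, so it is the mode.
Final answer: 4


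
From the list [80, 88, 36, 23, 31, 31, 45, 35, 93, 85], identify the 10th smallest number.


Sort ascending: [23, 31, 31, 35, 36, 45, 80, 85, 88, 93]
The 10th element (1-indexed) is at index 9.
Value = 93
Final answer: 93


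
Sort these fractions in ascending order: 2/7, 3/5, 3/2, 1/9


Convert to decimal for comparison:
  2/7 = 0.2857
  3/5 = 0.6
  3/2 = 1.5
  1/9 = 0.1111
Decimals in increasing order: 0.1111 < 0.2857 < 0.6 < 1.5
Writing each back as its fraction gives the sorted order.
Final answer: 1/9, 2/7, 3/5, 3/2


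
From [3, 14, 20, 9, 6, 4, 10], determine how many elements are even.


Check each element:
  3 is odd
  14 is even
  20 is even
  9 is odd
  6 is even
  4 is even
  10 is even
Evens: [14, 20, 6, 4, 10]
Count of evens = 5
Final answer: 5


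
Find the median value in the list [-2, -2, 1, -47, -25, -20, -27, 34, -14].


First, sort the list: [-47, -27, -25, -20, -14, -2, -2, 1, 34]
The list has 9 elements (odd count).
The middle index is 4 (0-based), and the element there is -14.
Final answer: -14


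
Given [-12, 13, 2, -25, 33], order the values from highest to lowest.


Original list: [-12, 13, 2, -25, 33]
Repeatedly take the largest remaining element:
  Remaining [-12, 13, 2, -25, 33] -> largest is 33
  Remaining [-12, 13, 2, -25] -> largest is 13
  Remaining [-12, 2, -25] -> largest is 2
  Remaining [-12, -25] -> largest is -12
  Remaining [-25] -> largest is -25
Collecting the picks in order gives the descending list.
Final answer: [33, 13, 2, -12, -25]


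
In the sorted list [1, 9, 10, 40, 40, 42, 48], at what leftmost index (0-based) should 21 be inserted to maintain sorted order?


List is sorted: [1, 9, 10, 40, 40, 42, 48]
We need the leftmost position where 21 can be inserted, i.e. the first index whose element is >= 21 (or the end of the list if none is).
Binary search with low=0, high=7 (0-based indices):
  low=0, high=7, mid=3: a[3]=40 >= 21, so high = 3
  low=0, high=3, mid=1: a[1]=9 < 21, so low = 2
  low=2, high=3, mid=2: a[2]=10 < 21, so low = 3
Now low = high = 3, so the insertion index is 3.
Final answer: 3


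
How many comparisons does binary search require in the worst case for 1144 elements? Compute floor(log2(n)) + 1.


Binary search halves the search space each step.
Maximum comparisons = floor(log2(1144)) + 1
log2(1144) = 10.1599
floor(log2(1144)) = 10, so 10 + 1 = 11
Final answer: 11


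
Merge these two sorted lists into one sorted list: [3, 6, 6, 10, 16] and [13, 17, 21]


List A: [3, 6, 6, 10, 16]
List B: [13, 17, 21]
Repeatedly compare the front elements and take the smaller:
  3 vs 13 -> take 3
  6 vs 13 -> take 6
  6 vs 13 -> take 6
  10 vs 13 -> take 10
  16 vs 13 -> take 13
  16 vs 17 -> take 16
  A is exhausted; append the rest of B: [17, 21]
Final answer: [3, 6, 6, 10, 13, 16, 17, 21]


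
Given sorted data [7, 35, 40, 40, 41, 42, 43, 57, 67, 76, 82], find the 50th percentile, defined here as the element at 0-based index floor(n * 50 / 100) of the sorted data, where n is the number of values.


The dataset has n = 11 elements.
Index = floor(11 * 50 / 100) = floor(550 / 100) = floor(5.5) = 5
Counting from index 0 in the sorted data, the element at index 5 is 42.
Final answer: 42


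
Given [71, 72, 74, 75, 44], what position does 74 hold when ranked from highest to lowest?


Sort descending: [75, 74, 72, 71, 44]
Find 74 in the sorted list.
74 is at position 2.
Final answer: 2


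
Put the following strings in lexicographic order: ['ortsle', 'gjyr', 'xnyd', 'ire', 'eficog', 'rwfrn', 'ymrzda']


Compare strings character by character (the first differing letter decides):
  'eficog' < 'gjyr' since 'e' < 'g' at position 1
  'gjyr' < 'ire' since 'g' < 'i' at position 1
  'ire' < 'ortsle' since 'i' < 'o' at position 1
  'ortsle' < 'rwfrn' since 'o' < 'r' at position 1
  'rwfrn' < 'xnyd' since 'r' < 'x' at position 1
  'xnyd' < 'ymrzda' since 'x' < 'y' at position 1
Chaining these comparisons gives the alphabetical order.
Final answer: ['eficog', 'gjyr', 'ire', 'ortsle', 'rwfrn', 'xnyd', 'ymrzda']


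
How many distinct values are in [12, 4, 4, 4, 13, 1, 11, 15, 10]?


List all unique values:
Distinct values: [1, 4, 10, 11, 12, 13, 15]
Count = 7
Final answer: 7


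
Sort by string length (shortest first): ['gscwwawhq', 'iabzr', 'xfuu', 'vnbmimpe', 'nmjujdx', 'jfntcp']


Compute lengths:
  'gscwwawhq' has length 9
  'iabzr' has length 5
  'xfuu' has length 4
  'vnbmimpe' has length 8
  'nmjujdx' has length 7
  'jfntcp' has length 6
Lengths in increasing order: 4 < 5 < 6 < 7 < 8 < 9
Listing the words in that order gives the answer.
Final answer: ['xfuu', 'iabzr', 'jfntcp', 'nmjujdx', 'vnbmimpe', 'gscwwawhq']


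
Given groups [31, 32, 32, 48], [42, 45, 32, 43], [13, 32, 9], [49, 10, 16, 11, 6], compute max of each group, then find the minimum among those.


Find max of each group:
  Group 1: [31, 32, 32, 48] -> max = 48
  Group 2: [42, 45, 32, 43] -> max = 45
  Group 3: [13, 32, 9] -> max = 32
  Group 4: [49, 10, 16, 11, 6] -> max = 49
Maxes: [48, 45, 32, 49]
Minimum of maxes = 32
Final answer: 32


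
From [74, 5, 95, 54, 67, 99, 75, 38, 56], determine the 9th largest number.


Sort descending: [99, 95, 75, 74, 67, 56, 54, 38, 5]
The 9th element (1-indexed) is at index 8.
Value = 5
Final answer: 5


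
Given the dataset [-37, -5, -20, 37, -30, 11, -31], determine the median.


First, sort the list: [-37, -31, -30, -20, -5, 11, 37]
The list has 7 elements (odd count).
The middle index is 3 (0-based), and the element there is -20.
Final answer: -20


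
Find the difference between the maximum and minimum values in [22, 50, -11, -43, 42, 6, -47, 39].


Maximum value: 50
Minimum value: -47
Range = 50 - (-47) = 97
Final answer: 97


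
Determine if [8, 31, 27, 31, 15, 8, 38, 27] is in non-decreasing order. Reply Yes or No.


Check consecutive pairs:
  8 <= 31? True
  31 <= 27? False
  27 <= 31? True
  31 <= 15? False
  15 <= 8? False
  8 <= 38? True
  38 <= 27? False
4 consecutive pair(s) are out of order, so the list is not sorted.
Final answer: No


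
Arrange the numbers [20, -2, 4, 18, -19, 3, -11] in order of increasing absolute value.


Compute absolute values:
  |20| = 20
  |-2| = 2
  |4| = 4
  |18| = 18
  |-19| = 19
  |3| = 3
  |-11| = 11
Absolute values in increasing order: 2 < 3 < 4 < 11 < 18 < 19 < 20
Listing the original numbers in that order gives the answer.
Final answer: [-2, 3, 4, -11, 18, -19, 20]


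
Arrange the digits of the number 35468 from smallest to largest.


The number 35468 has digits: 3, 5, 4, 6, 8
Sorted: 3, 4, 5, 6, 8
Joining the sorted digits gives the result.
Final answer: 34568


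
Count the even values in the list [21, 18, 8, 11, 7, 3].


Check each element:
  21 is odd
  18 is even
  8 is even
  11 is odd
  7 is odd
  3 is odd
Evens: [18, 8]
Count of evens = 2
Final answer: 2


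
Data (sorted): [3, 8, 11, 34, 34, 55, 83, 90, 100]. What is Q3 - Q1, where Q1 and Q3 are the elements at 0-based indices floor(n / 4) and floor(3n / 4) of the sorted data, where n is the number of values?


The data has n = 9 elements.
Q1 index = floor(9 / 4) = floor(2.25) = 2; Q3 index = floor(3 * 9 / 4) = floor(6.75) = 6
Q1 = element at index 2 = 11
Q3 = element at index 6 = 83
IQR = 83 - 11 = 72
Final answer: 72


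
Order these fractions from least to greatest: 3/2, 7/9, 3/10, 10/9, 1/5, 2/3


Convert to decimal for comparison:
  3/2 = 1.5
  7/9 = 0.7778
  3/10 = 0.3
  10/9 = 1.1111
  1/5 = 0.2
  2/3 = 0.6667
Decimals in increasing order: 0.2 < 0.3 < 0.6667 < 0.7778 < 1.1111 < 1.5
Writing each back as its fraction gives the sorted order.
Final answer: 1/5, 3/10, 2/3, 7/9, 10/9, 3/2


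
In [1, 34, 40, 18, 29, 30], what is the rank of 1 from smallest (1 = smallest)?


Sort ascending: [1, 18, 29, 30, 34, 40]
Find 1 in the sorted list.
1 is at position 1 (1-indexed).
Final answer: 1


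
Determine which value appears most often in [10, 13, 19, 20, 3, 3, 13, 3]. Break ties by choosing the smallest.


Count the frequency of each value:
  3 appears 3 time(s)
  10 appears 1 time(s)
  13 appears 2 time(s)
  19 appears 1 time(s)
  20 appears 1 time(s)
Maximum frequency is 3.
Only 3 reaches that frequency, so it is the mode.
Final answer: 3


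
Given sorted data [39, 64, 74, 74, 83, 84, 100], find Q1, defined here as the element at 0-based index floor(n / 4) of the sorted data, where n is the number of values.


The list has n = 7 elements.
Q1 index = floor(7 / 4) = floor(1.75) = 1
Counting from index 0 in the sorted data, the element at index 1 is 64.
Final answer: 64


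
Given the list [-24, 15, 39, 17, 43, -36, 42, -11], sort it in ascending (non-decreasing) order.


Original list: [-24, 15, 39, 17, 43, -36, 42, -11]
Repeatedly take the smallest remaining element:
  Remaining [-24, 15, 39, 17, 43, -36, 42, -11] -> smallest is -36
  Remaining [-24, 15, 39, 17, 43, 42, -11] -> smallest is -24
  Remaining [15, 39, 17, 43, 42, -11] -> smallest is -11
  Remaining [15, 39, 17, 43, 42] -> smallest is 15
  Remaining [39, 17, 43, 42] -> smallest is 17
  Remaining [39, 43, 42] -> smallest is 39
  Remaining [43, 42] -> smallest is 42
  Remaining [43] -> smallest is 43
Collecting the picks in order gives the sorted list.
Final answer: [-36, -24, -11, 15, 17, 39, 42, 43]


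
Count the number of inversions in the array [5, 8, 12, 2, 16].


For each element, count the later elements that are smaller than it:
  5 (index 0): smaller elements after it = [2] -> 1
  8 (index 1): smaller elements after it = [2] -> 1
  12 (index 2): smaller elements after it = [2] -> 1
  2 (index 3): smaller elements after it = [] -> 0
Total inversions = 1 + 1 + 1 + 0 = 3
Final answer: 3


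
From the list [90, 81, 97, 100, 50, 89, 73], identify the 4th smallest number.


Sort ascending: [50, 73, 81, 89, 90, 97, 100]
The 4th element (1-indexed) is at index 3.
Value = 89
Final answer: 89


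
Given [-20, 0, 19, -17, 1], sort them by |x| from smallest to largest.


Compute absolute values:
  |-20| = 20
  |0| = 0
  |19| = 19
  |-17| = 17
  |1| = 1
Absolute values in increasing order: 0 < 1 < 17 < 19 < 20
Listing the original numbers in that order gives the answer.
Final answer: [0, 1, -17, 19, -20]


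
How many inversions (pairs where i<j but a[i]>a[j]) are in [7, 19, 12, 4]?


For each element, count the later elements that are smaller than it:
  7 (index 0): smaller elements after it = [4] -> 1
  19 (index 1): smaller elements after it = [12, 4] -> 2
  12 (index 2): smaller elements after it = [4] -> 1
Total inversions = 1 + 2 + 1 = 4
Final answer: 4


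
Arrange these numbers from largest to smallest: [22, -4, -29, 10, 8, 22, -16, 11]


Original list: [22, -4, -29, 10, 8, 22, -16, 11]
Repeatedly take the largest remaining element:
  Remaining [22, -4, -29, 10, 8, 22, -16, 11] -> largest is 22
  Remaining [-4, -29, 10, 8, 22, -16, 11] -> largest is 22
  Remaining [-4, -29, 10, 8, -16, 11] -> largest is 11
  Remaining [-4, -29, 10, 8, -16] -> largest is 10
  Remaining [-4, -29, 8, -16] -> largest is 8
  Remaining [-4, -29, -16] -> largest is -4
  Remaining [-29, -16] -> largest is -16
  Remaining [-29] -> largest is -29
Collecting the picks in order gives the descending list.
Final answer: [22, 22, 11, 10, 8, -4, -16, -29]


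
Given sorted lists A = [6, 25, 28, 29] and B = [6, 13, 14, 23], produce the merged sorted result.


List A: [6, 25, 28, 29]
List B: [6, 13, 14, 23]
Repeatedly compare the front elements and take the smaller:
  6 vs 6 -> take 6
  25 vs 6 -> take 6
  25 vs 13 -> take 13
  25 vs 14 -> take 14
  25 vs 23 -> take 23
  B is exhausted; append the rest of A: [25, 28, 29]
Final answer: [6, 6, 13, 14, 23, 25, 28, 29]


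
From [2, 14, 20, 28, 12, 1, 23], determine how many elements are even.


Check each element:
  2 is even
  14 is even
  20 is even
  28 is even
  12 is even
  1 is odd
  23 is odd
Evens: [2, 14, 20, 28, 12]
Count of evens = 5
Final answer: 5


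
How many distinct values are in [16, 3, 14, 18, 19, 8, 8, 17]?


List all unique values:
Distinct values: [3, 8, 14, 16, 17, 18, 19]
Count = 7
Final answer: 7


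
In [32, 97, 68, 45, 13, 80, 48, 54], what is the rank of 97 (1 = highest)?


Sort descending: [97, 80, 68, 54, 48, 45, 32, 13]
Find 97 in the sorted list.
97 is at position 1.
Final answer: 1


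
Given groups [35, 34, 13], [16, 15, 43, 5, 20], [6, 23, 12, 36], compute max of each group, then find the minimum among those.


Find max of each group:
  Group 1: [35, 34, 13] -> max = 35
  Group 2: [16, 15, 43, 5, 20] -> max = 43
  Group 3: [6, 23, 12, 36] -> max = 36
Maxes: [35, 43, 36]
Minimum of maxes = 35
Final answer: 35


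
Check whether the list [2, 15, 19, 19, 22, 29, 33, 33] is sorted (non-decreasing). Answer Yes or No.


Check consecutive pairs:
  2 <= 15? True
  15 <= 19? True
  19 <= 19? True
  19 <= 22? True
  22 <= 29? True
  29 <= 33? True
  33 <= 33? True
Every consecutive pair is in order, so the list is non-decreasing.
Final answer: Yes


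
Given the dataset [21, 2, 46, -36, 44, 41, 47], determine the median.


First, sort the list: [-36, 2, 21, 41, 44, 46, 47]
The list has 7 elements (odd count).
The middle index is 3 (0-based), and the element there is 41.
Final answer: 41


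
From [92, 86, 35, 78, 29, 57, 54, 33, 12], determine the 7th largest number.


Sort descending: [92, 86, 78, 57, 54, 35, 33, 29, 12]
The 7th element (1-indexed) is at index 6.
Value = 33
Final answer: 33


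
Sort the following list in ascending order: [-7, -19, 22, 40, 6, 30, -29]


Original list: [-7, -19, 22, 40, 6, 30, -29]
Repeatedly take the smallest remaining element:
  Remaining [-7, -19, 22, 40, 6, 30, -29] -> smallest is -29
  Remaining [-7, -19, 22, 40, 6, 30] -> smallest is -19
  Remaining [-7, 22, 40, 6, 30] -> smallest is -7
  Remaining [22, 40, 6, 30] -> smallest is 6
  Remaining [22, 40, 30] -> smallest is 22
  Remaining [40, 30] -> smallest is 30
  Remaining [40] -> smallest is 40
Collecting the picks in order gives the sorted list.
Final answer: [-29, -19, -7, 6, 22, 30, 40]


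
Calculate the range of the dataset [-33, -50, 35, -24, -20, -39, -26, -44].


Maximum value: 35
Minimum value: -50
Range = 35 - (-50) = 85
Final answer: 85


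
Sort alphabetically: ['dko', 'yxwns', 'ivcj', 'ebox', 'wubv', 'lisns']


Compare strings character by character (the first differing letter decides):
  'dko' < 'ebox' since 'd' < 'e' at position 1
  'ebox' < 'ivcj' since 'e' < 'i' at position 1
  'ivcj' < 'lisns' since 'i' < 'l' at position 1
  'lisns' < 'wubv' since 'l' < 'w' at position 1
  'wubv' < 'yxwns' since 'w' < 'y' at position 1
Chaining these comparisons gives the alphabetical order.
Final answer: ['dko', 'ebox', 'ivcj', 'lisns', 'wubv', 'yxwns']


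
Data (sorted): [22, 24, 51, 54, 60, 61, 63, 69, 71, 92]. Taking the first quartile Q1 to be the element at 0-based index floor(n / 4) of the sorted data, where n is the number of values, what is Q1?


The list has n = 10 elements.
Q1 index = floor(10 / 4) = floor(2.5) = 2
Counting from index 0 in the sorted data, the element at index 2 is 51.
Final answer: 51


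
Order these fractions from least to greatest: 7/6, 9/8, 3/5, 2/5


Convert to decimal for comparison:
  7/6 = 1.1667
  9/8 = 1.125
  3/5 = 0.6
  2/5 = 0.4
Decimals in increasing order: 0.4 < 0.6 < 1.125 < 1.1667
Writing each back as its fraction gives the sorted order.
Final answer: 2/5, 3/5, 9/8, 7/6


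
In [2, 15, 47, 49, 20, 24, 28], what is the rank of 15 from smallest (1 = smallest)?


Sort ascending: [2, 15, 20, 24, 28, 47, 49]
Find 15 in the sorted list.
15 is at position 2 (1-indexed).
Final answer: 2


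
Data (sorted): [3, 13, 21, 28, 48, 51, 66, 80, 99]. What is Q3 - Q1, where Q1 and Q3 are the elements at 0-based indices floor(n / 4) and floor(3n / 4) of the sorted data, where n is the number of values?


The data has n = 9 elements.
Q1 index = floor(9 / 4) = floor(2.25) = 2; Q3 index = floor(3 * 9 / 4) = floor(6.75) = 6
Q1 = element at index 2 = 21
Q3 = element at index 6 = 66
IQR = 66 - 21 = 45
Final answer: 45


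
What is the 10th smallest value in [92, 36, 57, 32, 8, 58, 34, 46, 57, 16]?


Sort ascending: [8, 16, 32, 34, 36, 46, 57, 57, 58, 92]
The 10th element (1-indexed) is at index 9.
Value = 92
Final answer: 92


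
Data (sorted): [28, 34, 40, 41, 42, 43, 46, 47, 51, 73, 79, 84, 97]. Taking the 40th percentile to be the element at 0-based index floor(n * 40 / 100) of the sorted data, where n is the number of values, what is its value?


The dataset has n = 13 elements.
Index = floor(13 * 40 / 100) = floor(520 / 100) = floor(5.2) = 5
Counting from index 0 in the sorted data, the element at index 5 is 43.
Final answer: 43


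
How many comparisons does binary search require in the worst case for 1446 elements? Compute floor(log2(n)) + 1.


Binary search halves the search space each step.
Maximum comparisons = floor(log2(1446)) + 1
log2(1446) = 10.4979
floor(log2(1446)) = 10, so 10 + 1 = 11
Final answer: 11


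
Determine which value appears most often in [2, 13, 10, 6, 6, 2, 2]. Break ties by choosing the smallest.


Count the frequency of each value:
  2 appears 3 time(s)
  6 appears 2 time(s)
  10 appears 1 time(s)
  13 appears 1 time(s)
Maximum frequency is 3.
Only 2 reaches that frequency, so it is the mode.
Final answer: 2


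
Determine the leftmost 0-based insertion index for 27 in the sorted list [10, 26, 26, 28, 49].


List is sorted: [10, 26, 26, 28, 49]
We need the leftmost position where 27 can be inserted, i.e. the first index whose element is >= 27 (or the end of the list if none is).
Binary search with low=0, high=5 (0-based indices):
  low=0, high=5, mid=2: a[2]=26 < 27, so low = 3
  low=3, high=5, mid=4: a[4]=49 >= 27, so high = 4
  low=3, high=4, mid=3: a[3]=28 >= 27, so high = 3
Now low = high = 3, so the insertion index is 3.
Final answer: 3


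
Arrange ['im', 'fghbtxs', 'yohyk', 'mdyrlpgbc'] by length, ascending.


Compute lengths:
  'im' has length 2
  'fghbtxs' has length 7
  'yohyk' has length 5
  'mdyrlpgbc' has length 9
Lengths in increasing order: 2 < 5 < 7 < 9
Listing the words in that order gives the answer.
Final answer: ['im', 'yohyk', 'fghbtxs', 'mdyrlpgbc']


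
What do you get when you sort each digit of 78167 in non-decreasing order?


The number 78167 has digits: 7, 8, 1, 6, 7
Sorted: 1, 6, 7, 7, 8
Joining the sorted digits gives the result.
Final answer: 16778


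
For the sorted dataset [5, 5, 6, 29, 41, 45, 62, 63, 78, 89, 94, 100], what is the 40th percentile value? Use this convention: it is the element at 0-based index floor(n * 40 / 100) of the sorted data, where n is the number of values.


The dataset has n = 12 elements.
Index = floor(12 * 40 / 100) = floor(480 / 100) = floor(4.8) = 4
Counting from index 0 in the sorted data, the element at index 4 is 41.
Final answer: 41


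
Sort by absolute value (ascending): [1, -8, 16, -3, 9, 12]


Compute absolute values:
  |1| = 1
  |-8| = 8
  |16| = 16
  |-3| = 3
  |9| = 9
  |12| = 12
Absolute values in increasing order: 1 < 3 < 8 < 9 < 12 < 16
Listing the original numbers in that order gives the answer.
Final answer: [1, -3, -8, 9, 12, 16]


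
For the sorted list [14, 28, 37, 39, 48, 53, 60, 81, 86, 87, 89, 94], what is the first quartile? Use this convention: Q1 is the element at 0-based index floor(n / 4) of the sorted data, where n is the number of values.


The list has n = 12 elements.
Q1 index = floor(12 / 4) = floor(3) = 3
Counting from index 0 in the sorted data, the element at index 3 is 39.
Final answer: 39


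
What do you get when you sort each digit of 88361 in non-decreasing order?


The number 88361 has digits: 8, 8, 3, 6, 1
Sorted: 1, 3, 6, 8, 8
Joining the sorted digits gives the result.
Final answer: 13688


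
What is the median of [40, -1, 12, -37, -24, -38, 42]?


First, sort the list: [-38, -37, -24, -1, 12, 40, 42]
The list has 7 elements (odd count).
The middle index is 3 (0-based), and the element there is -1.
Final answer: -1


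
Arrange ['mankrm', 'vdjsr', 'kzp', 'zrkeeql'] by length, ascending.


Compute lengths:
  'mankrm' has length 6
  'vdjsr' has length 5
  'kzp' has length 3
  'zrkeeql' has length 7
Lengths in increasing order: 3 < 5 < 6 < 7
Listing the words in that order gives the answer.
Final answer: ['kzp', 'vdjsr', 'mankrm', 'zrkeeql']


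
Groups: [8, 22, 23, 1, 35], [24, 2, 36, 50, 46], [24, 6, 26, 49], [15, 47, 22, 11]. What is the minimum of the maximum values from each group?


Find max of each group:
  Group 1: [8, 22, 23, 1, 35] -> max = 35
  Group 2: [24, 2, 36, 50, 46] -> max = 50
  Group 3: [24, 6, 26, 49] -> max = 49
  Group 4: [15, 47, 22, 11] -> max = 47
Maxes: [35, 50, 49, 47]
Minimum of maxes = 35
Final answer: 35


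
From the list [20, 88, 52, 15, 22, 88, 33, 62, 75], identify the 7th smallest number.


Sort ascending: [15, 20, 22, 33, 52, 62, 75, 88, 88]
The 7th element (1-indexed) is at index 6.
Value = 75
Final answer: 75


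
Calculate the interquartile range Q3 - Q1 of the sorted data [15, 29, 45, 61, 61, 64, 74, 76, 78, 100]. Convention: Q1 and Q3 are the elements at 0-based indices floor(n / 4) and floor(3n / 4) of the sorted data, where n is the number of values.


The data has n = 10 elements.
Q1 index = floor(10 / 4) = floor(2.5) = 2; Q3 index = floor(3 * 10 / 4) = floor(7.5) = 7
Q1 = element at index 2 = 45
Q3 = element at index 7 = 76
IQR = 76 - 45 = 31
Final answer: 31


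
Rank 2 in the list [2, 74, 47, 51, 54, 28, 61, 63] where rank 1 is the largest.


Sort descending: [74, 63, 61, 54, 51, 47, 28, 2]
Find 2 in the sorted list.
2 is at position 8.
Final answer: 8


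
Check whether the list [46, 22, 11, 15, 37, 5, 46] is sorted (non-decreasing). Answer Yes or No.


Check consecutive pairs:
  46 <= 22? False
  22 <= 11? False
  11 <= 15? True
  15 <= 37? True
  37 <= 5? False
  5 <= 46? True
3 consecutive pair(s) are out of order, so the list is not sorted.
Final answer: No


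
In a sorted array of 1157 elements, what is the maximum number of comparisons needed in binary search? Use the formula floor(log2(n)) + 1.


Binary search halves the search space each step.
Maximum comparisons = floor(log2(1157)) + 1
log2(1157) = 10.1762
floor(log2(1157)) = 10, so 10 + 1 = 11
Final answer: 11


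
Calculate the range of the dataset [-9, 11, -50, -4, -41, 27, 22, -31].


Maximum value: 27
Minimum value: -50
Range = 27 - (-50) = 77
Final answer: 77


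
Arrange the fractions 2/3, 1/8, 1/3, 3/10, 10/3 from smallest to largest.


Convert to decimal for comparison:
  2/3 = 0.6667
  1/8 = 0.125
  1/3 = 0.3333
  3/10 = 0.3
  10/3 = 3.3333
Decimals in increasing order: 0.125 < 0.3 < 0.3333 < 0.6667 < 3.3333
Writing each back as its fraction gives the sorted order.
Final answer: 1/8, 3/10, 1/3, 2/3, 10/3


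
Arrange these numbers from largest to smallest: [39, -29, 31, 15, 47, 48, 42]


Original list: [39, -29, 31, 15, 47, 48, 42]
Repeatedly take the largest remaining element:
  Remaining [39, -29, 31, 15, 47, 48, 42] -> largest is 48
  Remaining [39, -29, 31, 15, 47, 42] -> largest is 47
  Remaining [39, -29, 31, 15, 42] -> largest is 42
  Remaining [39, -29, 31, 15] -> largest is 39
  Remaining [-29, 31, 15] -> largest is 31
  Remaining [-29, 15] -> largest is 15
  Remaining [-29] -> largest is -29
Collecting the picks in order gives the descending list.
Final answer: [48, 47, 42, 39, 31, 15, -29]


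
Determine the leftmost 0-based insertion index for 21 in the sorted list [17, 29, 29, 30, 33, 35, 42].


List is sorted: [17, 29, 29, 30, 33, 35, 42]
We need the leftmost position where 21 can be inserted, i.e. the first index whose element is >= 21 (or the end of the list if none is).
Binary search with low=0, high=7 (0-based indices):
  low=0, high=7, mid=3: a[3]=30 >= 21, so high = 3
  low=0, high=3, mid=1: a[1]=29 >= 21, so high = 1
  low=0, high=1, mid=0: a[0]=17 < 21, so low = 1
Now low = high = 1, so the insertion index is 1.
Final answer: 1


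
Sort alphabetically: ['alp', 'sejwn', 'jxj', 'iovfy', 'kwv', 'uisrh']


Compare strings character by character (the first differing letter decides):
  'alp' < 'iovfy' since 'a' < 'i' at position 1
  'iovfy' < 'jxj' since 'i' < 'j' at position 1
  'jxj' < 'kwv' since 'j' < 'k' at position 1
  'kwv' < 'sejwn' since 'k' < 's' at position 1
  'sejwn' < 'uisrh' since 's' < 'u' at position 1
Chaining these comparisons gives the alphabetical order.
Final answer: ['alp', 'iovfy', 'jxj', 'kwv', 'sejwn', 'uisrh']


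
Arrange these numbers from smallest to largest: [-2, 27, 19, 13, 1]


Original list: [-2, 27, 19, 13, 1]
Repeatedly take the smallest remaining element:
  Remaining [-2, 27, 19, 13, 1] -> smallest is -2
  Remaining [27, 19, 13, 1] -> smallest is 1
  Remaining [27, 19, 13] -> smallest is 13
  Remaining [27, 19] -> smallest is 19
  Remaining [27] -> smallest is 27
Collecting the picks in order gives the sorted list.
Final answer: [-2, 1, 13, 19, 27]


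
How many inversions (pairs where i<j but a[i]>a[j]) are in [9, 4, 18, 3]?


For each element, count the later elements that are smaller than it:
  9 (index 0): smaller elements after it = [4, 3] -> 2
  4 (index 1): smaller elements after it = [3] -> 1
  18 (index 2): smaller elements after it = [3] -> 1
Total inversions = 2 + 1 + 1 = 4
Final answer: 4


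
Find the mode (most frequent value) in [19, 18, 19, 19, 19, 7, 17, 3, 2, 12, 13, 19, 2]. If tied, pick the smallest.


Count the frequency of each value:
  2 appears 2 time(s)
  3 appears 1 time(s)
  7 appears 1 time(s)
  12 appears 1 time(s)
  13 appears 1 time(s)
  17 appears 1 time(s)
  18 appears 1 time(s)
  19 appears 5 time(s)
Maximum frequency is 5.
Only 19 reaches that frequency, so it is the mode.
Final answer: 19


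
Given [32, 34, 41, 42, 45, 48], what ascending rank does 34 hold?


Sort ascending: [32, 34, 41, 42, 45, 48]
Find 34 in the sorted list.
34 is at position 2 (1-indexed).
Final answer: 2


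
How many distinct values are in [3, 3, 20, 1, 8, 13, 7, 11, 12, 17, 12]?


List all unique values:
Distinct values: [1, 3, 7, 8, 11, 12, 13, 17, 20]
Count = 9
Final answer: 9


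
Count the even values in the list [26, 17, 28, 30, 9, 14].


Check each element:
  26 is even
  17 is odd
  28 is even
  30 is even
  9 is odd
  14 is even
Evens: [26, 28, 30, 14]
Count of evens = 4
Final answer: 4


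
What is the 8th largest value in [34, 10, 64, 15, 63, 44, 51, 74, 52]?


Sort descending: [74, 64, 63, 52, 51, 44, 34, 15, 10]
The 8th element (1-indexed) is at index 7.
Value = 15
Final answer: 15


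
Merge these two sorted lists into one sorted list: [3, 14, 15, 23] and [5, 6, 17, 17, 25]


List A: [3, 14, 15, 23]
List B: [5, 6, 17, 17, 25]
Repeatedly compare the front elements and take the smaller:
  3 vs 5 -> take 3
  14 vs 5 -> take 5
  14 vs 6 -> take 6
  14 vs 17 -> take 14
  15 vs 17 -> take 15
  23 vs 17 -> take 17
  23 vs 17 -> take 17
  23 vs 25 -> take 23
  A is exhausted; append the rest of B: [25]
Final answer: [3, 5, 6, 14, 15, 17, 17, 23, 25]


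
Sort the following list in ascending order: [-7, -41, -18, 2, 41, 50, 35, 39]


Original list: [-7, -41, -18, 2, 41, 50, 35, 39]
Repeatedly take the smallest remaining element:
  Remaining [-7, -41, -18, 2, 41, 50, 35, 39] -> smallest is -41
  Remaining [-7, -18, 2, 41, 50, 35, 39] -> smallest is -18
  Remaining [-7, 2, 41, 50, 35, 39] -> smallest is -7
  Remaining [2, 41, 50, 35, 39] -> smallest is 2
  Remaining [41, 50, 35, 39] -> smallest is 35
  Remaining [41, 50, 39] -> smallest is 39
  Remaining [41, 50] -> smallest is 41
  Remaining [50] -> smallest is 50
Collecting the picks in order gives the sorted list.
Final answer: [-41, -18, -7, 2, 35, 39, 41, 50]


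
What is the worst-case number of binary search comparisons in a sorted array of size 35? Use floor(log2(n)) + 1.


Binary search halves the search space each step.
Maximum comparisons = floor(log2(35)) + 1
log2(35) = 5.1293
floor(log2(35)) = 5, so 5 + 1 = 6
Final answer: 6


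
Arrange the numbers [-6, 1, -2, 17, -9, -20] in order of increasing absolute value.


Compute absolute values:
  |-6| = 6
  |1| = 1
  |-2| = 2
  |17| = 17
  |-9| = 9
  |-20| = 20
Absolute values in increasing order: 1 < 2 < 6 < 9 < 17 < 20
Listing the original numbers in that order gives the answer.
Final answer: [1, -2, -6, -9, 17, -20]


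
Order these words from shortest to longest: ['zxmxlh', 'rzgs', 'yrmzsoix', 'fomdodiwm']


Compute lengths:
  'zxmxlh' has length 6
  'rzgs' has length 4
  'yrmzsoix' has length 8
  'fomdodiwm' has length 9
Lengths in increasing order: 4 < 6 < 8 < 9
Listing the words in that order gives the answer.
Final answer: ['rzgs', 'zxmxlh', 'yrmzsoix', 'fomdodiwm']


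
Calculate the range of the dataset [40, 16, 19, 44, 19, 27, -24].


Maximum value: 44
Minimum value: -24
Range = 44 - (-24) = 68
Final answer: 68


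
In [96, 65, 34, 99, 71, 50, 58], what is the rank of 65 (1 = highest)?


Sort descending: [99, 96, 71, 65, 58, 50, 34]
Find 65 in the sorted list.
65 is at position 4.
Final answer: 4


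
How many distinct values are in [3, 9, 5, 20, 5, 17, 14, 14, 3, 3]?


List all unique values:
Distinct values: [3, 5, 9, 14, 17, 20]
Count = 6
Final answer: 6


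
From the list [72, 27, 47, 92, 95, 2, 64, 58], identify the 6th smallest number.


Sort ascending: [2, 27, 47, 58, 64, 72, 92, 95]
The 6th element (1-indexed) is at index 5.
Value = 72
Final answer: 72


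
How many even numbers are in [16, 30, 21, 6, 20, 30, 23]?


Check each element:
  16 is even
  30 is even
  21 is odd
  6 is even
  20 is even
  30 is even
  23 is odd
Evens: [16, 30, 6, 20, 30]
Count of evens = 5
Final answer: 5


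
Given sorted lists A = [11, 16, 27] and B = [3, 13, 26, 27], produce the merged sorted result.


List A: [11, 16, 27]
List B: [3, 13, 26, 27]
Repeatedly compare the front elements and take the smaller:
  11 vs 3 -> take 3
  11 vs 13 -> take 11
  16 vs 13 -> take 13
  16 vs 26 -> take 16
  27 vs 26 -> take 26
  27 vs 27 -> take 27
  A is exhausted; append the rest of B: [27]
Final answer: [3, 11, 13, 16, 26, 27, 27]


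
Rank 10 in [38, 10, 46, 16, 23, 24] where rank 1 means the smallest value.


Sort ascending: [10, 16, 23, 24, 38, 46]
Find 10 in the sorted list.
10 is at position 1 (1-indexed).
Final answer: 1


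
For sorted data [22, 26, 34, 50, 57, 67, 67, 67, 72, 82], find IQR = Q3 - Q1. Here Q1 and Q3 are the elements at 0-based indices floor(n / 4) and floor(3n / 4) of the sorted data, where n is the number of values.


The data has n = 10 elements.
Q1 index = floor(10 / 4) = floor(2.5) = 2; Q3 index = floor(3 * 10 / 4) = floor(7.5) = 7
Q1 = element at index 2 = 34
Q3 = element at index 7 = 67
IQR = 67 - 34 = 33
Final answer: 33


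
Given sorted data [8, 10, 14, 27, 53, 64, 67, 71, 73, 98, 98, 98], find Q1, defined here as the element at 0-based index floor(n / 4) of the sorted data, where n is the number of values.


The list has n = 12 elements.
Q1 index = floor(12 / 4) = floor(3) = 3
Counting from index 0 in the sorted data, the element at index 3 is 27.
Final answer: 27


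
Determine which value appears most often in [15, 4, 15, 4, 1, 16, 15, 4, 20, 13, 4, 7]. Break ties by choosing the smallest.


Count the frequency of each value:
  1 appears 1 time(s)
  4 appears 4 time(s)
  7 appears 1 time(s)
  13 appears 1 time(s)
  15 appears 3 time(s)
  16 appears 1 time(s)
  20 appears 1 time(s)
Maximum frequency is 4.
Only 4 reaches that frequency, so it is the mode.
Final answer: 4


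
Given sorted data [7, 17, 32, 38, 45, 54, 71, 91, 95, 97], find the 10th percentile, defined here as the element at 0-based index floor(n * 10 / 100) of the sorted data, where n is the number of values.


The dataset has n = 10 elements.
Index = floor(10 * 10 / 100) = floor(100 / 100) = floor(1) = 1
Counting from index 0 in the sorted data, the element at index 1 is 17.
Final answer: 17


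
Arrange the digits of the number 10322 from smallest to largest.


The number 10322 has digits: 1, 0, 3, 2, 2
Sorted: 0, 1, 2, 2, 3
Joining the sorted digits gives the result.
Final answer: 01223


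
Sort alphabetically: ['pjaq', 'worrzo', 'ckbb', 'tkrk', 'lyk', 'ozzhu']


Compare strings character by character (the first differing letter decides):
  'ckbb' < 'lyk' since 'c' < 'l' at position 1
  'lyk' < 'ozzhu' since 'l' < 'o' at position 1
  'ozzhu' < 'pjaq' since 'o' < 'p' at position 1
  'pjaq' < 'tkrk' since 'p' < 't' at position 1
  'tkrk' < 'worrzo' since 't' < 'w' at position 1
Chaining these comparisons gives the alphabetical order.
Final answer: ['ckbb', 'lyk', 'ozzhu', 'pjaq', 'tkrk', 'worrzo']
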